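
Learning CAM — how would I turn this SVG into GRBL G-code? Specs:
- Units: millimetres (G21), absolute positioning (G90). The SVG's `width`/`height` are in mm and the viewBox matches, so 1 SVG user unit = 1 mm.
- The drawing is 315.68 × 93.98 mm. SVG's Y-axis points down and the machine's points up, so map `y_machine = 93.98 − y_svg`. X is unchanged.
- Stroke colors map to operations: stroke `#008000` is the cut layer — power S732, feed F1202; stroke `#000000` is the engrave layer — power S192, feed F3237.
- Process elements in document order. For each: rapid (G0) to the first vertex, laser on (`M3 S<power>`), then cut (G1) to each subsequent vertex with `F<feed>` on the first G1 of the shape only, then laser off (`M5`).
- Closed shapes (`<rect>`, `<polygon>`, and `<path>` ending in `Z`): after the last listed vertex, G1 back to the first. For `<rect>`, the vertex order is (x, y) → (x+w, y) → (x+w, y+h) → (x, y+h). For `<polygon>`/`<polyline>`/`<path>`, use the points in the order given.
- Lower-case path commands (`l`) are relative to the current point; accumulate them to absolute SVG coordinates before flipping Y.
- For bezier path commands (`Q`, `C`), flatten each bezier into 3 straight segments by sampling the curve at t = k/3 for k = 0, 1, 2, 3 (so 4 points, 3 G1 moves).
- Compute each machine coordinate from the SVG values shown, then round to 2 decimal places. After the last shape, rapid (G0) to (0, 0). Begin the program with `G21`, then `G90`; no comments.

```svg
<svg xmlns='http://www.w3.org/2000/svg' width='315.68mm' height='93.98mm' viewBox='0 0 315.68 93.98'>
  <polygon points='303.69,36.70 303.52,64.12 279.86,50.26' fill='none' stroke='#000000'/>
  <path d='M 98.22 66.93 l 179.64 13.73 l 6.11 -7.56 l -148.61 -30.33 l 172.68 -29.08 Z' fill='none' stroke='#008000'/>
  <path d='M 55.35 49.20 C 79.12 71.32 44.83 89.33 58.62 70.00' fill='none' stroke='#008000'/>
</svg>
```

viewBox `0 0 315.68 93.98` with mm width/height → 1 unit = 1 mm. Flip: y_m = 93.98 − y_svg.

**Shape 1** — `<polygon>` regular polygon, stroke `#000000` → engrave (S192, F3237). Machine vertices: (303.69,57.28) → (303.52,29.86) → (279.86,43.72) → (303.69,57.28). Closed: final G1 returns to the first vertex.

**Shape 2** — `<path>` closed polygon, stroke `#008000` → cut (S732, F1202). Machine vertices: (98.22,27.05) → (277.86,13.32) → (283.97,20.88) → (135.36,51.21) → (308.04,80.29) → (98.22,27.05). Closed: final G1 returns to the first vertex.

**Shape 3** — `<path>` cubic bezier, stroke `#008000` → cut (S732, F1202). Control points (SVG): P0=(55.35,49.20), P1=(79.12,71.32), P2=(44.83,89.33), P3=(58.62,70.00); sampled at t=k/3. Machine vertices: (55.35,44.78) → (63.70,25.26) → (56.93,15.87) → (58.62,23.98). Open path.

G21
G90
G0 X303.69 Y57.28
M3 S192
G1 X303.52 Y29.86 F3237
G1 X279.86 Y43.72
G1 X303.69 Y57.28
M5
G0 X98.22 Y27.05
M3 S732
G1 X277.86 Y13.32 F1202
G1 X283.97 Y20.88
G1 X135.36 Y51.21
G1 X308.04 Y80.29
G1 X98.22 Y27.05
M5
G0 X55.35 Y44.78
M3 S732
G1 X63.70 Y25.26 F1202
G1 X56.93 Y15.87
G1 X58.62 Y23.98
M5
G0 X0.00 Y0.00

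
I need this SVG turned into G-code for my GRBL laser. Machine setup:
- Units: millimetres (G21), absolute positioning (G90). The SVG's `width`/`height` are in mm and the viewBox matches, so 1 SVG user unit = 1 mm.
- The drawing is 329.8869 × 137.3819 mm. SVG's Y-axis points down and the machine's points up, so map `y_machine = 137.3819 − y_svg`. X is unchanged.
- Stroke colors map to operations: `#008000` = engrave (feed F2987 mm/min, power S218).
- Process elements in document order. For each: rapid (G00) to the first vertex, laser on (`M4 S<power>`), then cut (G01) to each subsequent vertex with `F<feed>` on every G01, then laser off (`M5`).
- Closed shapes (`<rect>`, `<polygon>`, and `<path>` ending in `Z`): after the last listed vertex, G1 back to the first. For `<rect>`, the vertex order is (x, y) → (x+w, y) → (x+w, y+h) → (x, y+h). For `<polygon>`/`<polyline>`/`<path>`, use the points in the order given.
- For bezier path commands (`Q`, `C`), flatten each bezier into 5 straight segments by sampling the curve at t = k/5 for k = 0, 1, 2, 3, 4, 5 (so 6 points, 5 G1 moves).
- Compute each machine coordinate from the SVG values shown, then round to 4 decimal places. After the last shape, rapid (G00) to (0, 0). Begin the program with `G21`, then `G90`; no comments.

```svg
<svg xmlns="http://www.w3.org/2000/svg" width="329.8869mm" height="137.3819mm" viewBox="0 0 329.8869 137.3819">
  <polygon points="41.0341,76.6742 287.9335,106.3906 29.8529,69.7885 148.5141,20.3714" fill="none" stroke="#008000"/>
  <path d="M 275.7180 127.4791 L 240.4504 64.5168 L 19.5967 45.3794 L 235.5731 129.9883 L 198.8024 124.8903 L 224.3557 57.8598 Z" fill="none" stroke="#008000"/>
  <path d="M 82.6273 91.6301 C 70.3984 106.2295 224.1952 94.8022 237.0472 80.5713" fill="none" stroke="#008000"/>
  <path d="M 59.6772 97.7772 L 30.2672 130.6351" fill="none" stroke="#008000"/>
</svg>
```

viewBox `0 0 329.8869 137.3819` with mm width/height → 1 unit = 1 mm. Flip: y_m = 137.3819 − y_svg.

**Shape 1** — `<polygon>` closed polygon, stroke `#008000` → engrave (S218, F2987). Machine vertices: (41.0341,60.7077) → (287.9335,30.9913) → (29.8529,67.5934) → (148.5141,117.0105) → (41.0341,60.7077). Closed: final G1 returns to the first vertex.

**Shape 2** — `<path>` closed polygon, stroke `#008000` → engrave (S218, F2987). Machine vertices: (275.7180,9.9028) → (240.4504,72.8651) → (19.5967,92.0025) → (235.5731,7.3936) → (198.8024,12.4916) → (224.3557,79.5221) → (275.7180,9.9028). Closed: final G1 returns to the first vertex.

**Shape 3** — `<path>` cubic bezier, stroke `#008000` → engrave (S218, F2987). Control points (SVG): P0=(82.6273,91.6301), P1=(70.3984,106.2295), P2=(224.1952,94.8022), P3=(237.0472,80.5713); sampled at t=k/5. Machine vertices: (82.6273,45.7518) → (92.7573,39.9296) → (127.9988,39.2391) → (173.6174,42.5655) → (214.8784,48.7943) → (237.0472,56.8106). Open path.

**Shape 4** — `<path>` line segment, stroke `#008000` → engrave (S218, F2987). Machine vertices: (59.6772,39.6047) → (30.2672,6.7468). Open path.

G21
G90
G00 X41.0341 Y60.7077
M4 S218
G01 X287.9335 Y30.9913 F2987
G01 X29.8529 Y67.5934 F2987
G01 X148.5141 Y117.0105 F2987
G01 X41.0341 Y60.7077 F2987
M5
G00 X275.7180 Y9.9028
M4 S218
G01 X240.4504 Y72.8651 F2987
G01 X19.5967 Y92.0025 F2987
G01 X235.5731 Y7.3936 F2987
G01 X198.8024 Y12.4916 F2987
G01 X224.3557 Y79.5221 F2987
G01 X275.7180 Y9.9028 F2987
M5
G00 X82.6273 Y45.7518
M4 S218
G01 X92.7573 Y39.9296 F2987
G01 X127.9988 Y39.2391 F2987
G01 X173.6174 Y42.5655 F2987
G01 X214.8784 Y48.7943 F2987
G01 X237.0472 Y56.8106 F2987
M5
G00 X59.6772 Y39.6047
M4 S218
G01 X30.2672 Y6.7468 F2987
M5
G00 X0.0000 Y0.0000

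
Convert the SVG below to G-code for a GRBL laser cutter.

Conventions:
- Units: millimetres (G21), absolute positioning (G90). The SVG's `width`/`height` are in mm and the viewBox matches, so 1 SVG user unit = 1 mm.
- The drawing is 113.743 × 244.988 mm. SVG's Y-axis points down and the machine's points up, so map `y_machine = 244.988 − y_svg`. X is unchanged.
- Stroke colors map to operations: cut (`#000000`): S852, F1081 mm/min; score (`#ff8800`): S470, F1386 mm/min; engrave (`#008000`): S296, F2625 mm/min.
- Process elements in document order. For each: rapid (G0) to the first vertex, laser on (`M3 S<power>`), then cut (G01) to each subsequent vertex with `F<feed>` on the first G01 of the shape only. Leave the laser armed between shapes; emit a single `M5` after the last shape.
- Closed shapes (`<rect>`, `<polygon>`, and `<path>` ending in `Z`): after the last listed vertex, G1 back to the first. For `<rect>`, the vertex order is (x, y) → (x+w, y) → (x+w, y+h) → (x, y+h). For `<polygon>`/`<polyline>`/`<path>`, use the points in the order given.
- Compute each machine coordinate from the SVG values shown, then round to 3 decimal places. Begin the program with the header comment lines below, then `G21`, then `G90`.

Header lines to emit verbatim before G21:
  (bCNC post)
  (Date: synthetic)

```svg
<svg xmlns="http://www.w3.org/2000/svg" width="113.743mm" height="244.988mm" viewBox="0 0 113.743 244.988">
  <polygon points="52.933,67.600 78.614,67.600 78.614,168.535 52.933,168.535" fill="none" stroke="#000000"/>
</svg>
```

1 u = 1 mm; y_m = 244.988 − y.

[1] `<polygon>` rectangle, #000000→cut S852 F1081: (52.933,177.388) → (78.614,177.388) → (78.614,76.453) → (52.933,76.453) → (52.933,177.388) (closed)

(bCNC post)
(Date: synthetic)
G21
G90
G0 X52.933 Y177.388
M3 S852
G01 X78.614 Y177.388 F1081
G01 X78.614 Y76.453
G01 X52.933 Y76.453
G01 X52.933 Y177.388
M5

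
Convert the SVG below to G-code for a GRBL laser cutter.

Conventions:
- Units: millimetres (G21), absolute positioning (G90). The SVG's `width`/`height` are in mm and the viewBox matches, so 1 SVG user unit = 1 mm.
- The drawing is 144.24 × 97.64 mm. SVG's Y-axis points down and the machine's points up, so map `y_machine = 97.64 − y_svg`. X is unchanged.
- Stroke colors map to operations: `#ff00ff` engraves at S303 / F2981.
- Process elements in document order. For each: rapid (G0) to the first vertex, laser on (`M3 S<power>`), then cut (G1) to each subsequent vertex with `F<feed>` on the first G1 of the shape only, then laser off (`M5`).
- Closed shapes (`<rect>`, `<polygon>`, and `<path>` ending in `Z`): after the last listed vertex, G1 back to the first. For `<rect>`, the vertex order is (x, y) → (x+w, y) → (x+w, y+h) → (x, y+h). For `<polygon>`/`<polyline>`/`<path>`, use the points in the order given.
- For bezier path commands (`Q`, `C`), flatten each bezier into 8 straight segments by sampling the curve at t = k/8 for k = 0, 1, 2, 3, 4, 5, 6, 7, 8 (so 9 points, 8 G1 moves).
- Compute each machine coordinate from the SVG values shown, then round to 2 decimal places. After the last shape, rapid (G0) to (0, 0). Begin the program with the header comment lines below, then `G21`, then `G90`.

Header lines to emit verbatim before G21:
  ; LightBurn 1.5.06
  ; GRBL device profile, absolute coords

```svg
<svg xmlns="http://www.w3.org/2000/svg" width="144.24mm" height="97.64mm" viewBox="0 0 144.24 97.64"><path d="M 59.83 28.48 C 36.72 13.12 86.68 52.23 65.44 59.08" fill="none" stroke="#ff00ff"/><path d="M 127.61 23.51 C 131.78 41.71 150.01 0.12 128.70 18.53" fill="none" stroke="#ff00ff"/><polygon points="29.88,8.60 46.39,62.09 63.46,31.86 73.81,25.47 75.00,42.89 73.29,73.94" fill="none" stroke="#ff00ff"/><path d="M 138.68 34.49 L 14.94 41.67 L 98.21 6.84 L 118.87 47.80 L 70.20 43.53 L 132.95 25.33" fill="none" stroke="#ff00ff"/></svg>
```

Since the viewBox matches the mm dimensions, user units are millimetres directly. The only transform is the Y-flip y_m = 97.64 − y_svg.

Shape 1 is a cubic bezier drawn with `<path>`. Its stroke #ff00ff means engrave at S303, F2981. After flipping Y the toolpath is (59.83,69.16) → (54.31,72.54) → (53.94,71.82) → (57.05,68.03) → (61.93,62.19) → (66.91,55.30) → (70.27,48.39) → (70.35,42.47) → (65.44,38.56).

Shape 2 is a cubic bezier drawn with `<path>`. Its stroke #ff00ff means engrave at S303, F2981. After flipping Y the toolpath is (127.61,74.13) → (129.73,69.87) → (132.54,69.82) → (135.41,72.56) → (137.71,76.70) → (138.82,80.83) → (138.11,83.54) → (134.94,83.44) → (128.70,79.11).

Shape 3 is a closed polygon drawn with `<polygon>`. Its stroke #ff00ff means engrave at S303, F2981. After flipping Y the toolpath is (29.88,89.04) → (46.39,35.55) → (63.46,65.78) → (73.81,72.17) → (75.00,54.75) → (73.29,23.70) → (29.88,89.04), returning to the start.

Shape 4 is a open polyline drawn with `<path>`. Its stroke #ff00ff means engrave at S303, F2981. After flipping Y the toolpath is (138.68,63.15) → (14.94,55.97) → (98.21,90.80) → (118.87,49.84) → (70.20,54.11) → (132.95,72.31).

; LightBurn 1.5.06
; GRBL device profile, absolute coords
G21
G90
G0 X59.83 Y69.16
M3 S303
G1 X54.31 Y72.54 F2981
G1 X53.94 Y71.82
G1 X57.05 Y68.03
G1 X61.93 Y62.19
G1 X66.91 Y55.30
G1 X70.27 Y48.39
G1 X70.35 Y42.47
G1 X65.44 Y38.56
M5
G0 X127.61 Y74.13
M3 S303
G1 X129.73 Y69.87 F2981
G1 X132.54 Y69.82
G1 X135.41 Y72.56
G1 X137.71 Y76.70
G1 X138.82 Y80.83
G1 X138.11 Y83.54
G1 X134.94 Y83.44
G1 X128.70 Y79.11
M5
G0 X29.88 Y89.04
M3 S303
G1 X46.39 Y35.55 F2981
G1 X63.46 Y65.78
G1 X73.81 Y72.17
G1 X75.00 Y54.75
G1 X73.29 Y23.70
G1 X29.88 Y89.04
M5
G0 X138.68 Y63.15
M3 S303
G1 X14.94 Y55.97 F2981
G1 X98.21 Y90.80
G1 X118.87 Y49.84
G1 X70.20 Y54.11
G1 X132.95 Y72.31
M5
G0 X0.00 Y0.00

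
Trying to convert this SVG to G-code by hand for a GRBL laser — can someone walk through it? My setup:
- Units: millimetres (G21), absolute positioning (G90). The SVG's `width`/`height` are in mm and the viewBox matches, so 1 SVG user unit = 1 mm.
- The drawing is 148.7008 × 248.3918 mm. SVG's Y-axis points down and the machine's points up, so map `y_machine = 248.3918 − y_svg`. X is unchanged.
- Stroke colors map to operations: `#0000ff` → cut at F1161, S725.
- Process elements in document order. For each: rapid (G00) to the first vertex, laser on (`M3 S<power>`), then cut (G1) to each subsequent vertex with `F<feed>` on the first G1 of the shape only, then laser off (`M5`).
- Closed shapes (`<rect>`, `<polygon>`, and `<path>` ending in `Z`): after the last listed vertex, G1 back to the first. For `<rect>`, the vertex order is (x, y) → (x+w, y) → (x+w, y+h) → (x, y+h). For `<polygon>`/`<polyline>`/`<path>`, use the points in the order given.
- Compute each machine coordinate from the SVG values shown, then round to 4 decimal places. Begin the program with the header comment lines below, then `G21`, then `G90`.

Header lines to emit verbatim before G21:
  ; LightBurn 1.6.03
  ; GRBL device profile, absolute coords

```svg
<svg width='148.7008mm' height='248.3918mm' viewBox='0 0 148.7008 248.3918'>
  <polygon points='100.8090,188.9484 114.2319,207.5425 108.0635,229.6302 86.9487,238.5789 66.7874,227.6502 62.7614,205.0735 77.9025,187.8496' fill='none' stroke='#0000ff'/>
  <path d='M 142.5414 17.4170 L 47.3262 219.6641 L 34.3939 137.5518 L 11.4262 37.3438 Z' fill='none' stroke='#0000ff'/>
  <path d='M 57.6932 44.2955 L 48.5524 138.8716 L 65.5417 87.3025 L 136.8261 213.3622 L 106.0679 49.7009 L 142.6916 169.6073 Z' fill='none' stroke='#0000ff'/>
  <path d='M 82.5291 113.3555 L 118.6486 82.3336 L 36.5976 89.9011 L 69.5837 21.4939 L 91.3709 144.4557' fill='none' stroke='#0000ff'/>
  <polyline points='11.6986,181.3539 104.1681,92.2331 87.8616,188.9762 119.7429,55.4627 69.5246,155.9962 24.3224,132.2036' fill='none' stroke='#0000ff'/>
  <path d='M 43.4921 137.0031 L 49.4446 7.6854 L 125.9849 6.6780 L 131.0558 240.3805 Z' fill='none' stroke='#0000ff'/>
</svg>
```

Since the viewBox matches the mm dimensions, user units are millimetres directly. The only transform is the Y-flip y_m = 248.3918 − y_svg.

Shape 1 is a regular polygon drawn with `<polygon>`. Its stroke #0000ff means cut at S725, F1161. After flipping Y the toolpath is (100.8090,59.4434) → (114.2319,40.8493) → (108.0635,18.7616) → (86.9487,9.8129) → (66.7874,20.7416) → (62.7614,43.3183) → (77.9025,60.5422) → (100.8090,59.4434), returning to the start.

Shape 2 is a closed polygon drawn with `<path>`. Its stroke #0000ff means cut at S725, F1161. After flipping Y the toolpath is (142.5414,230.9748) → (47.3262,28.7277) → (34.3939,110.8400) → (11.4262,211.0480) → (142.5414,230.9748), returning to the start.

Shape 3 is a closed polygon drawn with `<path>`. Its stroke #0000ff means cut at S725, F1161. After flipping Y the toolpath is (57.6932,204.0963) → (48.5524,109.5202) → (65.5417,161.0893) → (136.8261,35.0296) → (106.0679,198.6909) → (142.6916,78.7845) → (57.6932,204.0963), returning to the start.

Shape 4 is a open polyline drawn with `<path>`. Its stroke #0000ff means cut at S725, F1161. After flipping Y the toolpath is (82.5291,135.0363) → (118.6486,166.0582) → (36.5976,158.4907) → (69.5837,226.8979) → (91.3709,103.9361).

Shape 5 is a open polyline drawn with `<polyline>`. Its stroke #0000ff means cut at S725, F1161. After flipping Y the toolpath is (11.6986,67.0379) → (104.1681,156.1587) → (87.8616,59.4156) → (119.7429,192.9291) → (69.5246,92.3956) → (24.3224,116.1882).

Shape 6 is a closed polygon drawn with `<path>`. Its stroke #0000ff means cut at S725, F1161. After flipping Y the toolpath is (43.4921,111.3887) → (49.4446,240.7064) → (125.9849,241.7138) → (131.0558,8.0113) → (43.4921,111.3887), returning to the start.

; LightBurn 1.6.03
; GRBL device profile, absolute coords
G21
G90
G00 X100.8090 Y59.4434
M3 S725
G1 X114.2319 Y40.8493 F1161
G1 X108.0635 Y18.7616
G1 X86.9487 Y9.8129
G1 X66.7874 Y20.7416
G1 X62.7614 Y43.3183
G1 X77.9025 Y60.5422
G1 X100.8090 Y59.4434
M5
G00 X142.5414 Y230.9748
M3 S725
G1 X47.3262 Y28.7277 F1161
G1 X34.3939 Y110.8400
G1 X11.4262 Y211.0480
G1 X142.5414 Y230.9748
M5
G00 X57.6932 Y204.0963
M3 S725
G1 X48.5524 Y109.5202 F1161
G1 X65.5417 Y161.0893
G1 X136.8261 Y35.0296
G1 X106.0679 Y198.6909
G1 X142.6916 Y78.7845
G1 X57.6932 Y204.0963
M5
G00 X82.5291 Y135.0363
M3 S725
G1 X118.6486 Y166.0582 F1161
G1 X36.5976 Y158.4907
G1 X69.5837 Y226.8979
G1 X91.3709 Y103.9361
M5
G00 X11.6986 Y67.0379
M3 S725
G1 X104.1681 Y156.1587 F1161
G1 X87.8616 Y59.4156
G1 X119.7429 Y192.9291
G1 X69.5246 Y92.3956
G1 X24.3224 Y116.1882
M5
G00 X43.4921 Y111.3887
M3 S725
G1 X49.4446 Y240.7064 F1161
G1 X125.9849 Y241.7138
G1 X131.0558 Y8.0113
G1 X43.4921 Y111.3887
M5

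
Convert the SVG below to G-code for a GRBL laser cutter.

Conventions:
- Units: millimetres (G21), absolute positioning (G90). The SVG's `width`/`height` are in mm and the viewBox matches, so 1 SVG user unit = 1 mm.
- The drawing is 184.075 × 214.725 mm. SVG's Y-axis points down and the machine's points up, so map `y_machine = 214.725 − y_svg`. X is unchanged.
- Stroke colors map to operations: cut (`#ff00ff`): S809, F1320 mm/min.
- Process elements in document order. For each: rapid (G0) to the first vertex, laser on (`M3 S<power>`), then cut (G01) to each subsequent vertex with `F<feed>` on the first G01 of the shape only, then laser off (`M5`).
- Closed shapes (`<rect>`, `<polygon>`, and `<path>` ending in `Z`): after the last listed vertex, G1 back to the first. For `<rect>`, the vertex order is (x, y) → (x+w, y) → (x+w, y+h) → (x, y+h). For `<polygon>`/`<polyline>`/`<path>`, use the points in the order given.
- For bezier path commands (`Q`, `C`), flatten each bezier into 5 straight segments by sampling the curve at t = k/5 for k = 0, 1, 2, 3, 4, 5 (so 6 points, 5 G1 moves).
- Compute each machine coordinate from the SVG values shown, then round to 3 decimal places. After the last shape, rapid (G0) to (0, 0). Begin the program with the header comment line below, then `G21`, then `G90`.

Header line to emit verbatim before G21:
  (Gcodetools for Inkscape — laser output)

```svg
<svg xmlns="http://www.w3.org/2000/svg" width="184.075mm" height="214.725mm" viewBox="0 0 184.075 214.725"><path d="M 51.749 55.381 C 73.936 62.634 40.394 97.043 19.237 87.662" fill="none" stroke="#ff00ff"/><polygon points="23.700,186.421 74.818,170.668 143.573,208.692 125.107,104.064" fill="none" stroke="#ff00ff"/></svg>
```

(Gcodetools for Inkscape — laser output)
G21
G90
G0 X51.749 Y159.344
M3 S809
G01 X58.919 Y152.301 F1320
G01 X55.983 Y142.146
G01 X46.211 Y132.284
G01 X32.872 Y126.122
G01 X19.237 Y127.063
M5
G0 X23.700 Y28.304
M3 S809
G01 X74.818 Y44.057 F1320
G01 X143.573 Y6.033
G01 X125.107 Y110.661
G01 X23.700 Y28.304
M5
G0 X0.000 Y0.000

1 u = 1 mm; y_m = 214.725 − y.

[1] `<path>` cubic bezier, #ff00ff→cut S809 F1320: (51.749,159.344) → (58.919,152.301) → (55.983,142.146) → (46.211,132.284) → (32.872,126.122) → (19.237,127.063)

[2] `<polygon>` closed polygon, #ff00ff→cut S809 F1320: (23.700,28.304) → (74.818,44.057) → (143.573,6.033) → (125.107,110.661) → (23.700,28.304) (closed)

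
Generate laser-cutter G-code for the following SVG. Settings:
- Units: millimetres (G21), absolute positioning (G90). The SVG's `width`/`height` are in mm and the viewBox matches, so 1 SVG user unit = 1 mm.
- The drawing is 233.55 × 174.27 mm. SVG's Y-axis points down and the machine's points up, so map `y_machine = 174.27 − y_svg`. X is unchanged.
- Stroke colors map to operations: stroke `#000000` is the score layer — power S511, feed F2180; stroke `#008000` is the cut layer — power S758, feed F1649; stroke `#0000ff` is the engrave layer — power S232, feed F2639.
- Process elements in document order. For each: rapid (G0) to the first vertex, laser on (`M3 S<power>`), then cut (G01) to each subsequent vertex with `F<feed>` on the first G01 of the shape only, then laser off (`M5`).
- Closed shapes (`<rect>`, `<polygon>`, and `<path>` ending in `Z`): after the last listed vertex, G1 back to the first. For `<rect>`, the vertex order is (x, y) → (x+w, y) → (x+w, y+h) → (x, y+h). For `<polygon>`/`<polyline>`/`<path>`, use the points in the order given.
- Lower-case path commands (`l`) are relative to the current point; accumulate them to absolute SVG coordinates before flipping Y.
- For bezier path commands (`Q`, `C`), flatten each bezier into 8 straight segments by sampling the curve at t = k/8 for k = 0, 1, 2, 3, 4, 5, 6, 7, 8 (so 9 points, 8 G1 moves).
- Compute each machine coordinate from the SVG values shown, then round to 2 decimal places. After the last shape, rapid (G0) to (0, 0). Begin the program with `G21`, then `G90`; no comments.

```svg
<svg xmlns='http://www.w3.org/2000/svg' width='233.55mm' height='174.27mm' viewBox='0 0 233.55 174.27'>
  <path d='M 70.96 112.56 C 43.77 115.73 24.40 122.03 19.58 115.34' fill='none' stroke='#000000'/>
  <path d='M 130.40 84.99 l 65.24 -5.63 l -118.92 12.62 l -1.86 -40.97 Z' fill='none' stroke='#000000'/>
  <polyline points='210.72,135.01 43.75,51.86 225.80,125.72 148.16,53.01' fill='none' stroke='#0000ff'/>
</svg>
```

G21
G90
G0 X70.96 Y61.71
M3 S511
G01 X61.14 Y60.41 F2180
G01 X52.14 Y59.00
G01 X44.03 Y57.67
G01 X36.88 Y56.62
G01 X30.79 Y56.03
G01 X25.82 Y56.10
G01 X22.06 Y57.00
G01 X19.58 Y58.93
M5
G0 X130.40 Y89.28
M3 S511
G01 X195.64 Y94.91 F2180
G01 X76.72 Y82.29
G01 X74.86 Y123.26
G01 X130.40 Y89.28
M5
G0 X210.72 Y39.26
M3 S232
G01 X43.75 Y122.41 F2639
G01 X225.80 Y48.55
G01 X148.16 Y121.26
M5
G0 X0.00 Y0.00

viewBox `0 0 233.55 174.27` with mm width/height → 1 unit = 1 mm. Flip: y_m = 174.27 − y_svg.

**Shape 1** — `<path>` cubic bezier, stroke `#000000` → score (S511, F2180). Control points (SVG): P0=(70.96,112.56), P1=(43.77,115.73), P2=(24.40,122.03), P3=(19.58,115.34); sampled at t=k/8. Machine vertices: (70.96,61.71) → (61.14,60.41) → (52.14,59.00) → (44.03,57.67) → (36.88,56.62) → (30.79,56.03) → (25.82,56.10) → (22.06,57.00) → (19.58,58.93). Open path.

**Shape 2** — `<path>` closed polygon, stroke `#000000` → score (S511, F2180). Machine vertices: (130.40,89.28) → (195.64,94.91) → (76.72,82.29) → (74.86,123.26) → (130.40,89.28). Closed: final G1 returns to the first vertex.

**Shape 3** — `<polyline>` open polyline, stroke `#0000ff` → engrave (S232, F2639). Machine vertices: (210.72,39.26) → (43.75,122.41) → (225.80,48.55) → (148.16,121.26). Open path.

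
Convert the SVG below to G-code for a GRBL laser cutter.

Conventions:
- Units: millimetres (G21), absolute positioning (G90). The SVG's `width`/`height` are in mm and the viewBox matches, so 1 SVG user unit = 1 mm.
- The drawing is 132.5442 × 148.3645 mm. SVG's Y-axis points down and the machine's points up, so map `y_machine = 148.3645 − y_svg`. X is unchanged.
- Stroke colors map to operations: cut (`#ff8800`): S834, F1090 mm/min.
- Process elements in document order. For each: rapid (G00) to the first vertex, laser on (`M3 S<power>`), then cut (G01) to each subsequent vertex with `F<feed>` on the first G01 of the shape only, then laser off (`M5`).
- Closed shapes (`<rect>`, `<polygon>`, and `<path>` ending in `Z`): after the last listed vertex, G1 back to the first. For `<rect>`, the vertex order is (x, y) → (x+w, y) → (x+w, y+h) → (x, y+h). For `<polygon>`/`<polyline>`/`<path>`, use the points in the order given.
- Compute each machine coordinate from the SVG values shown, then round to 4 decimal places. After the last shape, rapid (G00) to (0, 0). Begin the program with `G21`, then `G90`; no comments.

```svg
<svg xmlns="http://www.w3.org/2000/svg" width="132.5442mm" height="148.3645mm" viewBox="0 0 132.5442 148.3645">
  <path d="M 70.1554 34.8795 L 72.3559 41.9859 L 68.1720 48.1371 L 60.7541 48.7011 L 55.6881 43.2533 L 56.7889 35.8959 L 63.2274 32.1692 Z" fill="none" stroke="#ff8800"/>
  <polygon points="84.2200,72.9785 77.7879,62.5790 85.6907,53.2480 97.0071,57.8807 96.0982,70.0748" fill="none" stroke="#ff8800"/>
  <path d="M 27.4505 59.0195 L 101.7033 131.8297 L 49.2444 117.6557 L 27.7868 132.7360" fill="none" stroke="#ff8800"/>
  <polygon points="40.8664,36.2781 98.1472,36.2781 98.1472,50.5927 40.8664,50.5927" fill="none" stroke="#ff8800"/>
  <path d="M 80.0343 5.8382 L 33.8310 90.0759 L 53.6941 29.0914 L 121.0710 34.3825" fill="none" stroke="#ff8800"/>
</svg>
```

viewBox `0 0 132.5442 148.3645` with mm width/height → 1 unit = 1 mm. Flip: y_m = 148.3645 − y_svg.

**Shape 1** — `<path>` regular polygon, stroke `#ff8800` → cut (S834, F1090). Machine vertices: (70.1554,113.4850) → (72.3559,106.3786) → (68.1720,100.2274) → (60.7541,99.6634) → (55.6881,105.1112) → (56.7889,112.4686) → (63.2274,116.1953) → (70.1554,113.4850). Closed: final G1 returns to the first vertex.

**Shape 2** — `<polygon>` regular polygon, stroke `#ff8800` → cut (S834, F1090). Machine vertices: (84.2200,75.3860) → (77.7879,85.7855) → (85.6907,95.1165) → (97.0071,90.4838) → (96.0982,78.2897) → (84.2200,75.3860). Closed: final G1 returns to the first vertex.

**Shape 3** — `<path>` open polyline, stroke `#ff8800` → cut (S834, F1090). Machine vertices: (27.4505,89.3450) → (101.7033,16.5348) → (49.2444,30.7088) → (27.7868,15.6285). Open path.

**Shape 4** — `<polygon>` rectangle, stroke `#ff8800` → cut (S834, F1090). Machine vertices: (40.8664,112.0864) → (98.1472,112.0864) → (98.1472,97.7718) → (40.8664,97.7718) → (40.8664,112.0864). Closed: final G1 returns to the first vertex.

**Shape 5** — `<path>` open polyline, stroke `#ff8800` → cut (S834, F1090). Machine vertices: (80.0343,142.5263) → (33.8310,58.2886) → (53.6941,119.2731) → (121.0710,113.9820). Open path.

G21
G90
G00 X70.1554 Y113.4850
M3 S834
G01 X72.3559 Y106.3786 F1090
G01 X68.1720 Y100.2274
G01 X60.7541 Y99.6634
G01 X55.6881 Y105.1112
G01 X56.7889 Y112.4686
G01 X63.2274 Y116.1953
G01 X70.1554 Y113.4850
M5
G00 X84.2200 Y75.3860
M3 S834
G01 X77.7879 Y85.7855 F1090
G01 X85.6907 Y95.1165
G01 X97.0071 Y90.4838
G01 X96.0982 Y78.2897
G01 X84.2200 Y75.3860
M5
G00 X27.4505 Y89.3450
M3 S834
G01 X101.7033 Y16.5348 F1090
G01 X49.2444 Y30.7088
G01 X27.7868 Y15.6285
M5
G00 X40.8664 Y112.0864
M3 S834
G01 X98.1472 Y112.0864 F1090
G01 X98.1472 Y97.7718
G01 X40.8664 Y97.7718
G01 X40.8664 Y112.0864
M5
G00 X80.0343 Y142.5263
M3 S834
G01 X33.8310 Y58.2886 F1090
G01 X53.6941 Y119.2731
G01 X121.0710 Y113.9820
M5
G00 X0.0000 Y0.0000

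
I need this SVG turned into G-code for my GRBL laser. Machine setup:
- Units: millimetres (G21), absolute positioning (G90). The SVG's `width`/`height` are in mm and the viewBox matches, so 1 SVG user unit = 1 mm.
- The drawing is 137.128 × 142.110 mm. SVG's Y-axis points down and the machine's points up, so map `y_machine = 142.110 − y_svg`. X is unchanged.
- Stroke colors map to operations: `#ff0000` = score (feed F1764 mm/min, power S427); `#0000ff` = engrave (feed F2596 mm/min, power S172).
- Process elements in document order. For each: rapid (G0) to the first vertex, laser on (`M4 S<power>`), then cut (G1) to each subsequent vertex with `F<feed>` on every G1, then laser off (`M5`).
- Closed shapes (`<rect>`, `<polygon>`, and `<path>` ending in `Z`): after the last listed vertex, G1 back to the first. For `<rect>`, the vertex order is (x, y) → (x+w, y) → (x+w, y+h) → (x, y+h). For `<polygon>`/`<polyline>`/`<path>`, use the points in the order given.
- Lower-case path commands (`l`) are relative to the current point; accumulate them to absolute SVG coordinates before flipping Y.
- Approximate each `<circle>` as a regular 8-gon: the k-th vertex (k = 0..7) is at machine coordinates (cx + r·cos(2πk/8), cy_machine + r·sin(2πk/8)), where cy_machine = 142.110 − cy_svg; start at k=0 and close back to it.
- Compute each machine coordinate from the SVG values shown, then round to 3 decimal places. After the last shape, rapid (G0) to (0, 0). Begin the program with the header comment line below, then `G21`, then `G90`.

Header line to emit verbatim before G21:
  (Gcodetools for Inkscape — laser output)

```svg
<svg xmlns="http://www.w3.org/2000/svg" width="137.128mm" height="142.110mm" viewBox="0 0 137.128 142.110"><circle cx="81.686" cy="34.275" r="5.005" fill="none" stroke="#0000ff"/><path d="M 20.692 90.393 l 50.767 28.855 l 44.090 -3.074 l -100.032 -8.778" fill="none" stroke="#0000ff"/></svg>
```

(Gcodetools for Inkscape — laser output)
G21
G90
G0 X86.691 Y107.835
M4 S172
G1 X85.225 Y111.374 F2596
G1 X81.686 Y112.840 F2596
G1 X78.147 Y111.374 F2596
G1 X76.681 Y107.835 F2596
G1 X78.147 Y104.296 F2596
G1 X81.686 Y102.830 F2596
G1 X85.225 Y104.296 F2596
G1 X86.691 Y107.835 F2596
M5
G0 X20.692 Y51.717
M4 S172
G1 X71.459 Y22.862 F2596
G1 X115.549 Y25.936 F2596
G1 X15.517 Y34.714 F2596
M5
G0 X0.000 Y0.000

1 u = 1 mm; y_m = 142.110 − y.

[1] `<circle>` circle, #0000ff→engrave S172 F2596: (86.691,107.835) → (85.225,111.374) → (81.686,112.840) → (78.147,111.374) → (76.681,107.835) → (78.147,104.296) → (81.686,102.830) → (85.225,104.296) → (86.691,107.835) (closed)

[2] `<path>` open polyline, #0000ff→engrave S172 F2596: (20.692,51.717) → (71.459,22.862) → (115.549,25.936) → (15.517,34.714)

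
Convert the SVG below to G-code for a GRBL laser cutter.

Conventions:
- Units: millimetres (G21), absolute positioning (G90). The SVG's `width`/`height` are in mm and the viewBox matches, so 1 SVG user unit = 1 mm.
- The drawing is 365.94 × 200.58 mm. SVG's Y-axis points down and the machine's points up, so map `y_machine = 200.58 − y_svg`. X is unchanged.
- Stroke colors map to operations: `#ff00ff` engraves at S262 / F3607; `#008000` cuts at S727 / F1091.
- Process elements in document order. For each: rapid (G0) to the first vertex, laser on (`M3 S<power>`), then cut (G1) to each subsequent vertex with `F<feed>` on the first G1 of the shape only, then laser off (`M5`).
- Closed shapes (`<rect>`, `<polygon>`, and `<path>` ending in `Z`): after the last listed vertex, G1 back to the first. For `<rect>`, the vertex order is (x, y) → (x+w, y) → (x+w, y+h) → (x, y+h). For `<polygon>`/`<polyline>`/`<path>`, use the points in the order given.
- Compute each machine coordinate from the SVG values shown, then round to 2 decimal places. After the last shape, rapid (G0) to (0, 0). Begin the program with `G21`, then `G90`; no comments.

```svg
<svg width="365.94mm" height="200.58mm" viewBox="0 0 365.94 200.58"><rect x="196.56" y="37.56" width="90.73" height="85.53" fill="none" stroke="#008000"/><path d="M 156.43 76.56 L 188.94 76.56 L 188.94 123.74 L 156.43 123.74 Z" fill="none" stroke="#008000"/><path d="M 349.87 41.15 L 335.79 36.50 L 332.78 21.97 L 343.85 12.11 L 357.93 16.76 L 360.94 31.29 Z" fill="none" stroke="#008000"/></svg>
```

Since the viewBox matches the mm dimensions, user units are millimetres directly. The only transform is the Y-flip y_m = 200.58 − y_svg.

Shape 1 is a rectangle drawn with `<rect>`. Its stroke #008000 means cut at S727, F1091. After flipping Y the toolpath is (196.56,163.02) → (287.29,163.02) → (287.29,77.49) → (196.56,77.49) → (196.56,163.02), returning to the start.

Shape 2 is a rectangle drawn with `<path>`. Its stroke #008000 means cut at S727, F1091. After flipping Y the toolpath is (156.43,124.02) → (188.94,124.02) → (188.94,76.84) → (156.43,76.84) → (156.43,124.02), returning to the start.

Shape 3 is a regular polygon drawn with `<path>`. Its stroke #008000 means cut at S727, F1091. After flipping Y the toolpath is (349.87,159.43) → (335.79,164.08) → (332.78,178.61) → (343.85,188.47) → (357.93,183.82) → (360.94,169.29) → (349.87,159.43), returning to the start.

G21
G90
G0 X196.56 Y163.02
M3 S727
G1 X287.29 Y163.02 F1091
G1 X287.29 Y77.49
G1 X196.56 Y77.49
G1 X196.56 Y163.02
M5
G0 X156.43 Y124.02
M3 S727
G1 X188.94 Y124.02 F1091
G1 X188.94 Y76.84
G1 X156.43 Y76.84
G1 X156.43 Y124.02
M5
G0 X349.87 Y159.43
M3 S727
G1 X335.79 Y164.08 F1091
G1 X332.78 Y178.61
G1 X343.85 Y188.47
G1 X357.93 Y183.82
G1 X360.94 Y169.29
G1 X349.87 Y159.43
M5
G0 X0.00 Y0.00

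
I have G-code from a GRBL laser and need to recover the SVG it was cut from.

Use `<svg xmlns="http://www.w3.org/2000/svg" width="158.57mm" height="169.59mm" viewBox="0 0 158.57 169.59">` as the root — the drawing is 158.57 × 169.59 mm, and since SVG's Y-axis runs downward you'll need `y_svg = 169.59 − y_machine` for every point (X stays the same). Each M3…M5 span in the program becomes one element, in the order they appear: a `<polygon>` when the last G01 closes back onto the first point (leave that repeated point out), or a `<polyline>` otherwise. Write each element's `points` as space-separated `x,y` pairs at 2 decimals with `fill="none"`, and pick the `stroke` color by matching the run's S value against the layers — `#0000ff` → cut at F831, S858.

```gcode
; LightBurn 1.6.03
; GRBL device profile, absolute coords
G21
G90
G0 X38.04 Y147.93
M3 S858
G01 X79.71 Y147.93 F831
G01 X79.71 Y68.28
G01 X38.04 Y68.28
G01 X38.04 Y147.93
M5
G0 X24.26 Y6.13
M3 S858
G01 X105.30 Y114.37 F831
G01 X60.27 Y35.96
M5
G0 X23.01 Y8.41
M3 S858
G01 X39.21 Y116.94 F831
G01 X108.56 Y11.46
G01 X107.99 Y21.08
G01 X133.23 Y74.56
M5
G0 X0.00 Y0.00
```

y_svg = 169.59 − y_m. Every run uses S858, so all elements get stroke `#0000ff` (cut).

[1] closed run; points: 38.04,21.66 79.71,21.66 79.71,101.31 38.04,101.31

[2] open run; points: 24.26,163.46 105.30,55.22 60.27,133.63

[3] open run; points: 23.01,161.18 39.21,52.65 108.56,158.13 107.99,148.51 133.23,95.03

<svg xmlns="http://www.w3.org/2000/svg" width="158.57mm" height="169.59mm" viewBox="0 0 158.57 169.59">
  <polygon points="38.04,21.66 79.71,21.66 79.71,101.31 38.04,101.31" fill="none" stroke="#0000ff"/>
  <polyline points="24.26,163.46 105.30,55.22 60.27,133.63" fill="none" stroke="#0000ff"/>
  <polyline points="23.01,161.18 39.21,52.65 108.56,158.13 107.99,148.51 133.23,95.03" fill="none" stroke="#0000ff"/>
</svg>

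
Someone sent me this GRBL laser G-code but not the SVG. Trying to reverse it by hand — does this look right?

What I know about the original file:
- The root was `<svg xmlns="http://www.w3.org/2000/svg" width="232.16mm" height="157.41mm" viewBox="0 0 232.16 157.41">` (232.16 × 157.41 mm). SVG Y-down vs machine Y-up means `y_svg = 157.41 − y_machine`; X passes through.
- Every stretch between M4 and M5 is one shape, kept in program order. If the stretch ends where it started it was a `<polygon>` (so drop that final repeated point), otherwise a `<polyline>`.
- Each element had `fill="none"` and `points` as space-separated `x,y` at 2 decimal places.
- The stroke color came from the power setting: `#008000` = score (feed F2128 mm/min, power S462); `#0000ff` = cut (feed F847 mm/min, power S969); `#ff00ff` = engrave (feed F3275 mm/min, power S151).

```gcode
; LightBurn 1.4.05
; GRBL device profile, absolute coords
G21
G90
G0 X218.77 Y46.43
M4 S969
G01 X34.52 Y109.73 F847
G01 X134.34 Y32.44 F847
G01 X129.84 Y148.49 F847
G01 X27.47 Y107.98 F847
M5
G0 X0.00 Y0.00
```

Machine Y-up, SVG Y-down with viewBox height 157.41, so y_svg = 157.41 − y_machine; X carries over. Every run uses S969, so all elements get stroke `#0000ff` (cut).

Run 1: The run is open, so emit a `<polyline>` with points (Y-flipped): 218.77,110.98 34.52,47.68 134.34,124.97 129.84,8.92 27.47,49.43.

<svg xmlns="http://www.w3.org/2000/svg" width="232.16mm" height="157.41mm" viewBox="0 0 232.16 157.41">
  <polyline points="218.77,110.98 34.52,47.68 134.34,124.97 129.84,8.92 27.47,49.43" fill="none" stroke="#0000ff"/>
</svg>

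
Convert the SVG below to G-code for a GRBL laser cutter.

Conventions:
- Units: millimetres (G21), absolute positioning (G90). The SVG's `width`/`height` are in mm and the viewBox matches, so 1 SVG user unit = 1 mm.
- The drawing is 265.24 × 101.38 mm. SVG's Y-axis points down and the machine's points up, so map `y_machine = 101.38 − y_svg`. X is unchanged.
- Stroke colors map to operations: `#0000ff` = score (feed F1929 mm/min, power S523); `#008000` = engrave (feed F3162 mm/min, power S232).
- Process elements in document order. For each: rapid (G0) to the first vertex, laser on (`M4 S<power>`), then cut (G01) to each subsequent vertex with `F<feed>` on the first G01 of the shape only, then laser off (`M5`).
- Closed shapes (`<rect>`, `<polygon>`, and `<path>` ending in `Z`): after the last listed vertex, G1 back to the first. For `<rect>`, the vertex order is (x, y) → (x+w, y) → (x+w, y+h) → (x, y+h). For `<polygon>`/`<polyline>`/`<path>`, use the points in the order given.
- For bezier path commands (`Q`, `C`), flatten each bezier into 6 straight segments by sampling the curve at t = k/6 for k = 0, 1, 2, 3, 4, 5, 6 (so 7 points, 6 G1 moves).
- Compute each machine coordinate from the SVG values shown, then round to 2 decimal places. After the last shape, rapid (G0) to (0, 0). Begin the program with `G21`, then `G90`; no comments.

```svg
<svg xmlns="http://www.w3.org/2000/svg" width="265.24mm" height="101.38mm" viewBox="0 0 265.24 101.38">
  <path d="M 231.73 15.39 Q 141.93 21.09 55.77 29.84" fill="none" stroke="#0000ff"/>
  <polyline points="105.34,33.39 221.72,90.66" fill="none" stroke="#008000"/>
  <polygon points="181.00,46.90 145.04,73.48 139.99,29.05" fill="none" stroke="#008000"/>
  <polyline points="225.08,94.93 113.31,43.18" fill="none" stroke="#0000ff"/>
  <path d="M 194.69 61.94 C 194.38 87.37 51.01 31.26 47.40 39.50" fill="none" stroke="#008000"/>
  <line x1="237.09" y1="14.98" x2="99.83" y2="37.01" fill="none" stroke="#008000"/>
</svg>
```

G21
G90
G0 X231.73 Y85.99
M4 S523
G01 X201.90 Y84.01 F1929
G01 X172.27 Y81.85
G01 X142.84 Y79.53
G01 X113.61 Y77.03
G01 X84.59 Y74.37
G01 X55.77 Y71.54
M5
G0 X105.34 Y67.99
M4 S232
G01 X221.72 Y10.72 F3162
M5
G0 X181.00 Y54.48
M4 S232
G01 X145.04 Y27.90 F3162
G01 X139.99 Y72.33
G01 X181.00 Y54.48
M5
G0 X225.08 Y6.45
M4 S523
G01 X113.31 Y58.20 F1929
M5
G0 X194.69 Y39.44
M4 S232
G01 X183.92 Y32.84 F3162
G01 X157.17 Y35.79
G01 X122.28 Y44.21
G01 X87.12 Y54.07
G01 X59.54 Y61.31
G01 X47.40 Y61.88
M5
G0 X237.09 Y86.40
M4 S232
G01 X99.83 Y64.37 F3162
M5
G0 X0.00 Y0.00

viewBox `0 0 265.24 101.38` with mm width/height → 1 unit = 1 mm. Flip: y_m = 101.38 − y_svg.

**Shape 1** — `<path>` quadratic bezier, stroke `#0000ff` → score (S523, F1929). Control points (SVG): P0=(231.73,15.39), P1=(141.93,21.09), P2=(55.77,29.84); sampled at t=k/6. Machine vertices: (231.73,85.99) → (201.90,84.01) → (172.27,81.85) → (142.84,79.53) → (113.61,77.03) → (84.59,74.37) → (55.77,71.54). Open path.

**Shape 2** — `<polyline>` line segment, stroke `#008000` → engrave (S232, F3162). Machine vertices: (105.34,67.99) → (221.72,10.72). Open path.

**Shape 3** — `<polygon>` regular polygon, stroke `#008000` → engrave (S232, F3162). Machine vertices: (181.00,54.48) → (145.04,27.90) → (139.99,72.33) → (181.00,54.48). Closed: final G1 returns to the first vertex.

**Shape 4** — `<polyline>` line segment, stroke `#0000ff` → score (S523, F1929). Machine vertices: (225.08,6.45) → (113.31,58.20). Open path.

**Shape 5** — `<path>` cubic bezier, stroke `#008000` → engrave (S232, F3162). Control points (SVG): P0=(194.69,61.94), P1=(194.38,87.37), P2=(51.01,31.26), P3=(47.40,39.50); sampled at t=k/6. Machine vertices: (194.69,39.44) → (183.92,32.84) → (157.17,35.79) → (122.28,44.21) → (87.12,54.07) → (59.54,61.31) → (47.40,61.88). Open path.

**Shape 6** — `<line>` line segment, stroke `#008000` → engrave (S232, F3162). Machine vertices: (237.09,86.40) → (99.83,64.37). Open path.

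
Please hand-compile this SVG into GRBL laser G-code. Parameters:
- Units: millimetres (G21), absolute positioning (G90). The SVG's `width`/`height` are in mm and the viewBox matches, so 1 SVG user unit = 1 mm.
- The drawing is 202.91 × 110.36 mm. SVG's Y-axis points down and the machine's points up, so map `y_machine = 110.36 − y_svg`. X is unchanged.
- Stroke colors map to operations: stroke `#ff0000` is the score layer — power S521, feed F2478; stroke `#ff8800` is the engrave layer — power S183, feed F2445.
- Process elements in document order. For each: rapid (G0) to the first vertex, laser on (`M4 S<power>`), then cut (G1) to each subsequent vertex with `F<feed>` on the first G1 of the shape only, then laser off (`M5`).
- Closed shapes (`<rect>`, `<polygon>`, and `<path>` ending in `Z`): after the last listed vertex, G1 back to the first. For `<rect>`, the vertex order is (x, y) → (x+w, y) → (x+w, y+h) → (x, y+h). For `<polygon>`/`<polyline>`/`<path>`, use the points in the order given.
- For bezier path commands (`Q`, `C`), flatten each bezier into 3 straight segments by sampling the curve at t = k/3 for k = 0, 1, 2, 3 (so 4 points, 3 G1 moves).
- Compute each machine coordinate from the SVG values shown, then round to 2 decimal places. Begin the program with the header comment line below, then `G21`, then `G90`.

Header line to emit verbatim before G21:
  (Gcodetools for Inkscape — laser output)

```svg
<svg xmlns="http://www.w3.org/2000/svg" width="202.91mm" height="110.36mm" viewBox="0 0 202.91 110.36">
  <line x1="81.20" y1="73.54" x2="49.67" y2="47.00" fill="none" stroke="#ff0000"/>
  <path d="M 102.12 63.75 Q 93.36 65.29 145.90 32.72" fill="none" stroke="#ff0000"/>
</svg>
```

(Gcodetools for Inkscape — laser output)
G21
G90
G0 X81.20 Y36.82
M4 S521
G1 X49.67 Y63.36 F2478
M5
G0 X102.12 Y46.61
M4 S521
G1 X103.09 Y49.37 F2478
G1 X117.68 Y59.72
G1 X145.90 Y77.64
M5

viewBox `0 0 202.91 110.36` with mm width/height → 1 unit = 1 mm. Flip: y_m = 110.36 − y_svg.

**Shape 1** — `<line>` line segment, stroke `#ff0000` → score (S521, F2478). Machine vertices: (81.20,36.82) → (49.67,63.36). Open path.

**Shape 2** — `<path>` quadratic bezier, stroke `#ff0000` → score (S521, F2478). Control points (SVG): P0=(102.12,63.75), P1=(93.36,65.29), P2=(145.90,32.72); sampled at t=k/3. Machine vertices: (102.12,46.61) → (103.09,49.37) → (117.68,59.72) → (145.90,77.64). Open path.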